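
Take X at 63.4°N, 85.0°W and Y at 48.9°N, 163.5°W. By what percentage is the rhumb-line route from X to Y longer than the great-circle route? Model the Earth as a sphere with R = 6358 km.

5.9%

Great circle: σ = 0.7488 rad → d_gc = Rσ = 4761.1 km
Rhumb: Δφ = -0.2531, Δλ = -1.3701, Δψ = -0.4611, q = Δφ/Δψ = 0.5488 → d_rh = R√(Δφ²+q²Δλ²) = 5044.3 km
Excess = (5044.3 − 4761.1) / 4761.1 = 283.2 / 4761.1 = 5.948% ≈ 5.9%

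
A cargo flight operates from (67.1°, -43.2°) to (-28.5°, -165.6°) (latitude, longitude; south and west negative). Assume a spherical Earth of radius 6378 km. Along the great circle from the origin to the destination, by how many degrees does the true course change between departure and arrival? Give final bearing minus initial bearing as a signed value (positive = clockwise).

-83.7°

Initial bearing θ₁ = atan2(sin Δλ cos φ₂, cos φ₁ sin φ₂ − sin φ₁ cos φ₂ cos Δλ) = 288.49°
Final bearing θ₂ = (initial bearing from the destination back to the start) + 180° = 204.83°
Δθ = θ₂ − θ₁ = -83.7°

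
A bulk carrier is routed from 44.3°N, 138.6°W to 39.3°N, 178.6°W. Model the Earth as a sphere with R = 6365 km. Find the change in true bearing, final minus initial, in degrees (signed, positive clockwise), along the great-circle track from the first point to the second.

-27.3°

Initial bearing θ₁ = atan2(sin Δλ cos φ₂, cos φ₁ sin φ₂ − sin φ₁ cos φ₂ cos Δλ) = 274.52°
Final bearing θ₂ = (initial bearing from the destination back to the start) + 180° = 247.22°
Δθ = θ₂ − θ₁ = -27.3°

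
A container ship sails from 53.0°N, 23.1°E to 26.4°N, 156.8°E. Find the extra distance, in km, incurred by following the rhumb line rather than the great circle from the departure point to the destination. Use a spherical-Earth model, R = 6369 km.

1455 km

Great circle: cos σ = sin φ₁ sin φ₂ + cos φ₁ cos φ₂ cos Δλ,  σ = 1.5881 rad → d_gc = 10114.7 km
Rhumb line: Δψ = -0.6168, q = Δφ/Δψ = 0.7526, d_rh = R√(Δφ²+q²Δλ²) = 11570.0 km
Excess = 11570.0 − 10114.7 = 1455.3 ≈ 1455 km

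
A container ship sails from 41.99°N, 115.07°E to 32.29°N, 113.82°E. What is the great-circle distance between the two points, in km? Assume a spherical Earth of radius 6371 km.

1084 km

cos σ = sin φ₁ sin φ₂ + cos φ₁ cos φ₂ cos Δλ
      = sin(41.99°)sin(32.29°) + cos(41.99°)cos(32.29°)cos(-1.25°) = 0.9856
σ = 9.751° → d = Rσ = 6371·0.17018 = 1084 km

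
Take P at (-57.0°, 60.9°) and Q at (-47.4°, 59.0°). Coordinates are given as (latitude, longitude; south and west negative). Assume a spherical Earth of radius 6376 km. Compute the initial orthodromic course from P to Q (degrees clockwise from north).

352.3°

θ = atan2( sin Δλ·cos φ₂ ,  cos φ₁ sin φ₂ − sin φ₁ cos φ₂ cos Δλ )
  = atan2(-0.0224, +0.1665) = 352.32°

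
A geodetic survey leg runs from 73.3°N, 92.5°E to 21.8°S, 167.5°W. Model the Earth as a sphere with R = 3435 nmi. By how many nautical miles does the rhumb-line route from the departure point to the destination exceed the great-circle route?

Great circle: cos σ = sin φ₁ sin φ₂ + cos φ₁ cos φ₂ cos Δλ,  σ = 1.9845 rad → d_gc = 6816.9 nmi
Rhumb line: Δψ = -2.3089, q = Δφ/Δψ = 0.7189, d_rh = R√(Δφ²+q²Δλ²) = 7147.1 nmi
Excess = 7147.1 − 6816.9 = 330.2 ≈ 330 nmi

330 nmi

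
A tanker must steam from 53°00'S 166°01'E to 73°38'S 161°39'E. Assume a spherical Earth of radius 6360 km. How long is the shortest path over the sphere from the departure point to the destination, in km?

Haversine: a = sin²(Δφ/2)+cos φ₁ cos φ₂ sin²(Δλ/2) = 0.03232;  σ = 2·atan2(√a,√(1−a))
σ = 20.713° → d = Rσ = 6360·0.36151 = 2299 km

2299 km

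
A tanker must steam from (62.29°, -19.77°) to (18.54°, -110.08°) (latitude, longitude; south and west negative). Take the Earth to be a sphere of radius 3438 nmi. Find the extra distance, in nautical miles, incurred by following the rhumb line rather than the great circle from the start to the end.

245 nmi

Great circle: cos σ = sin φ₁ sin φ₂ + cos φ₁ cos φ₂ cos Δλ,  σ = 1.2879 rad → d_gc = 4427.9 nmi
Rhumb line: Δψ = -1.0704, q = Δφ/Δψ = 0.7133, d_rh = R√(Δφ²+q²Δλ²) = 4672.7 nmi
Excess = 4672.7 − 4427.9 = 244.8 ≈ 245 nmi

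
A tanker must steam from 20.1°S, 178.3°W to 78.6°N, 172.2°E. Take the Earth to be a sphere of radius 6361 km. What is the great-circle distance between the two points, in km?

10974 km

Haversine: a = sin²(Δφ/2)+cos φ₁ cos φ₂ sin²(Δλ/2) = 0.57690;  σ = 2·atan2(√a,√(1−a))
σ = 98.848° → d = Rσ = 6361·1.72522 = 10974 km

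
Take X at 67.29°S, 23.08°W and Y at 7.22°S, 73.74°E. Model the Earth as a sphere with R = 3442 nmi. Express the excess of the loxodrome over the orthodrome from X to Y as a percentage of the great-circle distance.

6.1%

Great circle: σ = 1.5003 rad → d_gc = Rσ = 5164.0 nmi
Rhumb: Δφ = +1.0484, Δλ = +1.6898, Δψ = +1.4790, q = Δφ/Δψ = 0.7089 → d_rh = R√(Δφ²+q²Δλ²) = 5479.2 nmi
Excess = (5479.2 − 5164.0) / 5164.0 = 315.2 / 5164.0 = 6.10% ≈ 6.1%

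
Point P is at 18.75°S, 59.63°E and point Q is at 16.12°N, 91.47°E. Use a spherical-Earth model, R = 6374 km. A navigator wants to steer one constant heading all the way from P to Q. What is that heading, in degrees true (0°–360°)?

Δψ = ln[tan(π/4+φ₂/2)/tan(π/4+φ₁/2)] = +0.6184
Δλ = +0.5557 rad (taken the short way round)
course = atan2(Δλ, Δψ) = 41.94°

41.9°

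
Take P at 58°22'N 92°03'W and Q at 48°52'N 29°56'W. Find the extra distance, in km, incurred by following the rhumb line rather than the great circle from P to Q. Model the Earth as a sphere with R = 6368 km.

Great circle: cos σ = sin φ₁ sin φ₂ + cos φ₁ cos φ₂ cos Δλ,  σ = 0.6391 rad → d_gc = 4069.9 km
Rhumb line: Δψ = -0.2810, q = Δφ/Δψ = 0.5900, d_rh = R√(Δφ²+q²Δλ²) = 4207.8 km
Excess = 4207.8 − 4069.9 = 137.9 ≈ 138 km

138 km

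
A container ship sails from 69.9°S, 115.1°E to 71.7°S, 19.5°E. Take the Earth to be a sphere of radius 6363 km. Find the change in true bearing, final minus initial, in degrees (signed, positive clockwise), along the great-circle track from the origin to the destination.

At departure: θ₁ = atan2(sin Δλ cos φ₂, cos φ₁ sin φ₂ − sin φ₁ cos φ₂ cos Δλ) = 221.35°
At arrival: θ₂ = atan2(sin Δλ cos φ₁, −cos φ₂ sin φ₁ + sin φ₂ cos φ₁ cos Δλ) = 313.69°
Δθ = θ₂ − θ₁ = +92.3°

+92.3°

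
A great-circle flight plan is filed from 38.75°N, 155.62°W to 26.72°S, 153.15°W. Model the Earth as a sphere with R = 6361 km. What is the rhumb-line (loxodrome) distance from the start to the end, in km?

Δψ = ln[tan(π/4+φ₂/2)/tan(π/4+φ₁/2)] = -1.2189;  Δφ = -1.1427 rad,  Δλ = +0.0431 rad
q = Δφ/Δψ = 0.9374
d = R·√(Δφ² + q²Δλ²) = 6361·1.14338 = 7273 km

7273 km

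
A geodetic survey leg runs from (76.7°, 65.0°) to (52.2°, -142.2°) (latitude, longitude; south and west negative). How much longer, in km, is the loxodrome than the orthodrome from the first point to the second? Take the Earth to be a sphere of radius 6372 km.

1721 km

Great circle: cos σ = sin φ₁ sin φ₂ + cos φ₁ cos φ₂ cos Δλ,  σ = 0.8717 rad → d_gc = 5554.2 km
Rhumb line: Δψ = -1.0773, q = Δφ/Δψ = 0.3969, d_rh = R√(Δφ²+q²Δλ²) = 7274.8 km
Excess = 7274.8 − 5554.2 = 1720.6 ≈ 1721 km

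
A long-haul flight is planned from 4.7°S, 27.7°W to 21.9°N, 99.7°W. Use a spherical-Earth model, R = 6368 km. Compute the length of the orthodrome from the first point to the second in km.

8360 km

cos σ = sin φ₁ sin φ₂ + cos φ₁ cos φ₂ cos Δλ
      = sin(-4.70°)sin(21.90°) + cos(-4.70°)cos(21.90°)cos(-72.00°) = 0.2552
σ = 75.215° → d = Rσ = 6368·1.31275 = 8360 km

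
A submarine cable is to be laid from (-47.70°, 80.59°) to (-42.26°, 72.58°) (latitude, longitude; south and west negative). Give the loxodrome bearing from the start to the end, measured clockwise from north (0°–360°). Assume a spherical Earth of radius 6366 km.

313.9°

Meridional parts: M(φ₁)=-0.9497, M(φ₂)=-0.8153 → ΔM = +0.1344;  Δλ = -0.1398 rad
tan C = Δλ / ΔM = -1.0404 → C = 313.87°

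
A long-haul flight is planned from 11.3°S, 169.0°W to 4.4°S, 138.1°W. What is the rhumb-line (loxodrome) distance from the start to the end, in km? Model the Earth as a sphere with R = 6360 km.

Rhumb course C = atan2(Δλ, Δψ) with Δψ = ln[tan(π/4+φ₂/2)/tan(π/4+φ₁/2)] = +0.1216, Δλ = +0.5393 → C = 77.29°
d = R·|Δφ| / |cos C| = 6360·0.12043 / 0.22003 = 3481 km

3481 km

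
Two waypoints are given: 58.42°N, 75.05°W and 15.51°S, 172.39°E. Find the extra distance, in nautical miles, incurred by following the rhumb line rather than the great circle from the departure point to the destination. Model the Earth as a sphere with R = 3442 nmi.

Great circle: cos σ = sin φ₁ sin φ₂ + cos φ₁ cos φ₂ cos Δλ,  σ = 2.0058 rad → d_gc = 6903.9 nmi
Rhumb line: Δψ = -1.5371, q = Δφ/Δψ = 0.8394, d_rh = R√(Δφ²+q²Δλ²) = 7207.2 nmi
Excess = 7207.2 − 6903.9 = 303.3 ≈ 303 nmi

303 nmi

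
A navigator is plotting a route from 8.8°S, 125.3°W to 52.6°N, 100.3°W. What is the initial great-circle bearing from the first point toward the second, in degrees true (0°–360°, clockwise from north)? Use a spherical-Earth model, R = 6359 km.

θ = atan2( sin Δλ·cos φ₂ ,  cos φ₁ sin φ₂ − sin φ₁ cos φ₂ cos Δλ )
  = atan2(+0.2567, +0.8693) = 16.45°

16.5°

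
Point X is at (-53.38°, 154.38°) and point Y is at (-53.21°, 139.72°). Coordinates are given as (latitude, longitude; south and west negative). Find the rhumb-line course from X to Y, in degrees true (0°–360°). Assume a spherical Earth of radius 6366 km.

Δψ = ln[tan(π/4+φ₂/2)/tan(π/4+φ₁/2)] = +0.0050
Δλ = -0.2559 rad (taken the short way round)
course = atan2(Δλ, Δψ) = 271.11°

271.1°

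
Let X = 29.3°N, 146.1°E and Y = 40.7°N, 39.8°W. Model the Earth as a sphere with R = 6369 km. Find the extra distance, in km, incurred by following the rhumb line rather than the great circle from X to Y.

Great circle: cos σ = sin φ₁ sin φ₂ + cos φ₁ cos φ₂ cos Δλ,  σ = 1.9161 rad → d_gc = 12203.9 km
Rhumb line: Δψ = +0.2437, q = Δφ/Δψ = 0.8165, d_rh = R√(Δφ²+q²Δλ²) = 15851.8 km
Excess = 15851.8 − 12203.9 = 3647.9 ≈ 3648 km

3648 km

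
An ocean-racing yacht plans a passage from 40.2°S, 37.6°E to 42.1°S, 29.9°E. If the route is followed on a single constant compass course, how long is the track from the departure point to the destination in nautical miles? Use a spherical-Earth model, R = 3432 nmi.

Rhumb course C = atan2(Δλ, Δψ) with Δψ = ln[tan(π/4+φ₂/2)/tan(π/4+φ₁/2)] = -0.0440, Δλ = -0.1344 → C = 251.85°
d = R·|Δφ| / |cos C| = 3432·0.03316 / 0.31144 = 365 nmi

365 nmi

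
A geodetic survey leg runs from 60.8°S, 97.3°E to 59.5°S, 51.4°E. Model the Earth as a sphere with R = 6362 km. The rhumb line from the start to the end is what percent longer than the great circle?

Great circle: σ = 0.3912 rad → d_gc = Rσ = 2488.9 km
Rhumb: Δφ = +0.0227, Δλ = -0.8011, Δψ = +0.0456, q = Δφ/Δψ = 0.4977 → d_rh = R√(Δφ²+q²Δλ²) = 2540.5 km
Excess = (2540.5 − 2488.9) / 2488.9 = 51.6 / 2488.9 = 2.07% ≈ 2.1%

2.1%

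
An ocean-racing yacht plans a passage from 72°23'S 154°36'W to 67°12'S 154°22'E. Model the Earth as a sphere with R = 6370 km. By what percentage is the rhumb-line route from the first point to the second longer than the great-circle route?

Great circle: σ = 0.3098 rad → d_gc = Rσ = 1973.6 km
Rhumb: Δφ = +0.0905, Δλ = -0.8907, Δψ = +0.2633, q = Δφ/Δψ = 0.3436 → d_rh = R√(Δφ²+q²Δλ²) = 2032.7 km
Excess = (2032.7 − 1973.6) / 1973.6 = 59.1 / 1973.6 = 2.99% ≈ 3.0%

3.0%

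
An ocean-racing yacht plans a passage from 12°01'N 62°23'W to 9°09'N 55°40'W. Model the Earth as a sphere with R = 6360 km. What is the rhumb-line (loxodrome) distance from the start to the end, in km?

Rhumb course C = atan2(Δλ, Δψ) with Δψ = ln[tan(π/4+φ₂/2)/tan(π/4+φ₁/2)] = -0.0509, Δλ = +0.1172 → C = 113.47°
d = R·|Δφ| / |cos C| = 6360·0.05003 / 0.39830 = 799 km

799 km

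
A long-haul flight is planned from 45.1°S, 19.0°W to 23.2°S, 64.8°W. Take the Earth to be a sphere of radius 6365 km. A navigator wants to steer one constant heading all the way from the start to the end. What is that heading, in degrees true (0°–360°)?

Δψ = ln[tan(π/4+φ₂/2)/tan(π/4+φ₁/2)] = +0.4674
Δλ = -0.7994 rad (taken the short way round)
course = atan2(Δλ, Δψ) = 300.31°

300.3°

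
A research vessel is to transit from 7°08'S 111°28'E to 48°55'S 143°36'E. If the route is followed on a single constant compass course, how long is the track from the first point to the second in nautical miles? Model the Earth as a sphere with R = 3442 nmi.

Δψ = ln[tan(π/4+φ₂/2)/tan(π/4+φ₁/2)] = -0.8568;  Δφ = -0.7293 rad,  Δλ = +0.5608 rad
q = Δφ/Δψ = 0.8512
d = R·√(Δφ² + q²Δλ²) = 3442·0.87160 = 3000 nmi

3000 nmi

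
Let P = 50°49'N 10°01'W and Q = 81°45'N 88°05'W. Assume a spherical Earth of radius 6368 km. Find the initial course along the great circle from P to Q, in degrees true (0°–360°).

346.9°

N = sin Δλ·cos φ₂ = -0.1404;  D = cos φ₁ sin φ₂ − sin φ₁ cos φ₂ cos Δλ = +0.6023
initial course = atan2(N, D) = 346.88°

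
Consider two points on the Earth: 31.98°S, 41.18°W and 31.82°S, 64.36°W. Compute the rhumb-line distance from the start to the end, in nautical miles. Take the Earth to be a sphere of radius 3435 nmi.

1180 nmi

Δψ = ln[tan(π/4+φ₂/2)/tan(π/4+φ₁/2)] = +0.0033;  Δφ = +0.0028 rad,  Δλ = -0.4046 rad
q = Δφ/Δψ = 0.8490
d = R·√(Δφ² + q²Δλ²) = 3435·0.34348 = 1180 nmi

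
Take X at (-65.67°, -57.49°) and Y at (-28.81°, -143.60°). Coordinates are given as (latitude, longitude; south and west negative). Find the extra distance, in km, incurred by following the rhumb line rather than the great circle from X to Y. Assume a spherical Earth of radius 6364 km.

Great circle: cos σ = sin φ₁ sin φ₂ + cos φ₁ cos φ₂ cos Δλ,  σ = 1.0887 rad → d_gc = 6928.8 km
Rhumb line: Δψ = +1.0090, q = Δφ/Δψ = 0.6376, d_rh = R√(Δφ²+q²Δλ²) = 7345.0 km
Excess = 7345.0 − 6928.8 = 416.2 ≈ 416 km

416 km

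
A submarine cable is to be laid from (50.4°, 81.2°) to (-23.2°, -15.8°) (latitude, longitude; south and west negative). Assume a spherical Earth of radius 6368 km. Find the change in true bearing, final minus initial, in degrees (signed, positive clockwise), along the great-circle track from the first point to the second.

Initial bearing θ₁ = atan2(sin Δλ cos φ₂, cos φ₁ sin φ₂ − sin φ₁ cos φ₂ cos Δλ) = 259.76°
Final bearing θ₂ = (initial bearing from the destination back to the start) + 180° = 223.04°
Δθ = θ₂ − θ₁ = -36.7°

-36.7°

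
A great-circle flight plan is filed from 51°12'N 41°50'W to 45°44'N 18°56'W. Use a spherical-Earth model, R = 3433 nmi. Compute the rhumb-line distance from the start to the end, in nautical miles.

Rhumb course C = atan2(Δλ, Δψ) with Δψ = ln[tan(π/4+φ₂/2)/tan(π/4+φ₁/2)] = -0.1441, Δλ = +0.3997 → C = 109.82°
d = R·|Δφ| / |cos C| = 3433·0.09541 / 0.33915 = 966 nmi

966 nmi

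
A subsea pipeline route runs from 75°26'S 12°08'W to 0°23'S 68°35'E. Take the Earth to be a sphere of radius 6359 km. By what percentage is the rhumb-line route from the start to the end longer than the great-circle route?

4.3%

Great circle: σ = 1.5237 rad → d_gc = Rσ = 9689.4 km
Rhumb: Δφ = +1.3099, Δλ = +1.4088, Δψ = +2.0505, q = Δφ/Δψ = 0.6388 → d_rh = R√(Δφ²+q²Δλ²) = 10105.8 km
Excess = (10105.8 − 9689.4) / 9689.4 = 416.4 / 9689.4 = 4.30% ≈ 4.3%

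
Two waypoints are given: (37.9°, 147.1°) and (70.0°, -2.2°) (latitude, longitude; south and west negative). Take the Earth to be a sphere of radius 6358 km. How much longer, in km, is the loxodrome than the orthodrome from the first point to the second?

Great circle: cos σ = sin φ₁ sin φ₂ + cos φ₁ cos φ₂ cos Δλ,  σ = 1.2184 rad → d_gc = 7746.4 km
Rhumb line: Δψ = +1.0196, q = Δφ/Δψ = 0.5495, d_rh = R√(Δφ²+q²Δλ²) = 9775.3 km
Excess = 9775.3 − 7746.4 = 2028.9 ≈ 2029 km

2029 km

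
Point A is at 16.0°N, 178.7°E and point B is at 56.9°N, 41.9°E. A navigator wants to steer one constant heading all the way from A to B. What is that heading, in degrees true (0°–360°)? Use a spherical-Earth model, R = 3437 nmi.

Δψ = ln[tan(π/4+φ₂/2)/tan(π/4+φ₁/2)] = +0.9305
Δλ = -2.3876 rad (taken the short way round)
course = atan2(Δλ, Δψ) = 291.29°

291.3°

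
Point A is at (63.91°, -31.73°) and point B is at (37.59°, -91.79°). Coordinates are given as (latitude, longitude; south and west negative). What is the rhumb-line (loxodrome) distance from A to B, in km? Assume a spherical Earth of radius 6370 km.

5014 km

Rhumb course C = atan2(Δλ, Δψ) with Δψ = ln[tan(π/4+φ₂/2)/tan(π/4+φ₁/2)] = -0.7534, Δλ = -1.0482 → C = 234.29°
d = R·|Δφ| / |cos C| = 6370·0.45937 / 0.58362 = 5014 km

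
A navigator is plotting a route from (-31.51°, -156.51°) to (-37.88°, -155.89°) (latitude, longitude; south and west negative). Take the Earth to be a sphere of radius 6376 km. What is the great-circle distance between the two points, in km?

Haversine: a = sin²(Δφ/2)+cos φ₁ cos φ₂ sin²(Δλ/2) = 0.00311;  σ = 2·atan2(√a,√(1−a))
σ = 6.390° → d = Rσ = 6376·0.11153 = 711 km

711 km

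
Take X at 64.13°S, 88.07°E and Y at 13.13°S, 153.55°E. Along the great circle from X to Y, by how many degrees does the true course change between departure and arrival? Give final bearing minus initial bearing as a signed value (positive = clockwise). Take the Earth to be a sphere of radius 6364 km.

-48.0°

Initial bearing θ₁ = atan2(sin Δλ cos φ₂, cos φ₁ sin φ₂ − sin φ₁ cos φ₂ cos Δλ) = 73.38°
Final bearing θ₂ = (initial bearing from the destination back to the start) + 180° = 25.42°
Δθ = θ₂ − θ₁ = -48.0°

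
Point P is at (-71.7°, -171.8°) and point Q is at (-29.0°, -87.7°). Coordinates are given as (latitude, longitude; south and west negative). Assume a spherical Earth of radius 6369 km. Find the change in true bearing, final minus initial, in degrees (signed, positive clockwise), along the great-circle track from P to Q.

-73.4°

Initial bearing θ₁ = atan2(sin Δλ cos φ₂, cos φ₁ sin φ₂ − sin φ₁ cos φ₂ cos Δλ) = 94.40°
Final bearing θ₂ = (initial bearing from the destination back to the start) + 180° = 20.97°
Δθ = θ₂ − θ₁ = -73.4°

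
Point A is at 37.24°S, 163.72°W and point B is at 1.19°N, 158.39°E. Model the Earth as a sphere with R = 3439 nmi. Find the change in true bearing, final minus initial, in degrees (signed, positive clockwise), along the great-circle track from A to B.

At departure: θ₁ = atan2(sin Δλ cos φ₂, cos φ₁ sin φ₂ − sin φ₁ cos φ₂ cos Δλ) = 308.82°
At arrival: θ₂ = atan2(sin Δλ cos φ₁, −cos φ₂ sin φ₁ + sin φ₂ cos φ₁ cos Δλ) = 321.65°
Δθ = θ₂ − θ₁ = +12.8°

+12.8°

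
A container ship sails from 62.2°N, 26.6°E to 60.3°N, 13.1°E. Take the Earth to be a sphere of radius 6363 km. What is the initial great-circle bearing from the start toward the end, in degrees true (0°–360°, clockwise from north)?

θ = atan2( sin Δλ·cos φ₂ ,  cos φ₁ sin φ₂ − sin φ₁ cos φ₂ cos Δλ )
  = atan2(-0.1157, -0.0210) = 259.69°

259.7°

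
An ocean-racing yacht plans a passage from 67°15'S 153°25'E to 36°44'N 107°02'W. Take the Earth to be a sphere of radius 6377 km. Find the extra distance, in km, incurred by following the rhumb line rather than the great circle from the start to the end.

374 km

Great circle: cos σ = sin φ₁ sin φ₂ + cos φ₁ cos φ₂ cos Δλ,  σ = 2.2180 rad → d_gc = 14144.4 km
Rhumb line: Δψ = +2.2937, q = Δφ/Δψ = 0.7912, d_rh = R√(Δφ²+q²Δλ²) = 14518.8 km
Excess = 14518.8 − 14144.4 = 374.4 ≈ 374 km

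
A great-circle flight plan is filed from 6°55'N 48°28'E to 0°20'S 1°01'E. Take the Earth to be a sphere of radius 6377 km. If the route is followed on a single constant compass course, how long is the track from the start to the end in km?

5330 km

Δψ = ln[tan(π/4+φ₂/2)/tan(π/4+φ₁/2)] = -0.1268;  Δφ = -0.1265 rad,  Δλ = -0.8282 rad
q = Δφ/Δψ = 0.9977
d = R·√(Δφ² + q²Δλ²) = 6377·0.83587 = 5330 km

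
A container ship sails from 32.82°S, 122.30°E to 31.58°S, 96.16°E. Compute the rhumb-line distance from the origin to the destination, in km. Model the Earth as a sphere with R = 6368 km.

Rhumb course C = atan2(Δλ, Δψ) with Δψ = ln[tan(π/4+φ₂/2)/tan(π/4+φ₁/2)] = +0.0256, Δλ = -0.4562 → C = 273.21°
d = R·|Δφ| / |cos C| = 6368·0.02164 / 0.05597 = 2462 km

2462 km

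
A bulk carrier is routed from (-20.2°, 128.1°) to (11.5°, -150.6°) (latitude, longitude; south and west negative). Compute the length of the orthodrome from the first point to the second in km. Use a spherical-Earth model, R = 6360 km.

Haversine: a = sin²(Δφ/2)+cos φ₁ cos φ₂ sin²(Δλ/2) = 0.46487;  σ = 2·atan2(√a,√(1−a))
σ = 85.971° → d = Rσ = 6360·1.50047 = 9543 km

9543 km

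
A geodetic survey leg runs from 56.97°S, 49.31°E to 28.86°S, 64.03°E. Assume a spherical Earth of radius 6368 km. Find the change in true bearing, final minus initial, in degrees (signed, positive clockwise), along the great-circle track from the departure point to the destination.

Initial bearing θ₁ = atan2(sin Δλ cos φ₂, cos φ₁ sin φ₂ − sin φ₁ cos φ₂ cos Δλ) = 26.46°
Final bearing θ₂ = (initial bearing from the destination back to the start) + 180° = 16.10°
Δθ = θ₂ − θ₁ = -10.4°

-10.4°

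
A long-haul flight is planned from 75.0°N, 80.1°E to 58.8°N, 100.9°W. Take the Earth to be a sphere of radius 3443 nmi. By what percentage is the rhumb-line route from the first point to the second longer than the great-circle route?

49.9%

Great circle: σ = 0.8063 rad → d_gc = Rσ = 2776.1 nmi
Rhumb: Δφ = -0.2827, Δλ = +3.1241, Δψ = -0.7518, q = Δφ/Δψ = 0.3761 → d_rh = R√(Δφ²+q²Δλ²) = 4160.9 nmi
Excess = (4160.9 − 2776.1) / 2776.1 = 1384.8 / 2776.1 = 49.88% ≈ 49.9%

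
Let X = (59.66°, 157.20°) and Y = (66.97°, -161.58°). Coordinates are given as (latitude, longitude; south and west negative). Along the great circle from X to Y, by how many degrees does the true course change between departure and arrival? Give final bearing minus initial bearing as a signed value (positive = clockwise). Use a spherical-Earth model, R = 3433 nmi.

+37.2°

Initial bearing θ₁ = atan2(sin Δλ cos φ₂, cos φ₁ sin φ₂ − sin φ₁ cos φ₂ cos Δλ) = 50.71°
Final bearing θ₂ = (initial bearing from the destination back to the start) + 180° = 87.93°
Δθ = θ₂ − θ₁ = +37.2°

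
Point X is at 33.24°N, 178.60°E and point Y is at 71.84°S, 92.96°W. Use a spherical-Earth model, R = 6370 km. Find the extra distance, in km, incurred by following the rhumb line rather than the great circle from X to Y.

Great circle: cos σ = sin φ₁ sin φ₂ + cos φ₁ cos φ₂ cos Δλ,  σ = 2.1103 rad → d_gc = 13442.9 km
Rhumb line: Δψ = -2.4495, q = Δφ/Δψ = 0.7487, d_rh = R√(Δφ²+q²Δλ²) = 13808.7 km
Excess = 13808.7 − 13442.9 = 365.8 ≈ 366 km

366 km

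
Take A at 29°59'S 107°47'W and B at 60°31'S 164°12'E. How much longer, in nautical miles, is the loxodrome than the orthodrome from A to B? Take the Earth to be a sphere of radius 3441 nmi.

Great circle: cos σ = sin φ₁ sin φ₂ + cos φ₁ cos φ₂ cos Δλ,  σ = 1.1043 rad → d_gc = 3799.8 nmi
Rhumb line: Δψ = -0.7862, q = Δφ/Δψ = 0.6779, d_rh = R√(Δφ²+q²Δλ²) = 4025.1 nmi
Excess = 4025.1 − 3799.8 = 225.3 ≈ 225 nmi

225 nmi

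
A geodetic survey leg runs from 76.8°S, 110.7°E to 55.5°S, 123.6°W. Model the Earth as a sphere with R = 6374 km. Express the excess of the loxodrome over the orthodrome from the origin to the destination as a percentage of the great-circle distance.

19.7%

Great circle: σ = 0.7570 rad → d_gc = Rσ = 4825.3 km
Rhumb: Δφ = +0.3718, Δλ = +2.1939, Δψ = +0.9872, q = Δφ/Δψ = 0.3766 → d_rh = R√(Δφ²+q²Δλ²) = 5774.6 km
Excess = (5774.6 − 4825.3) / 4825.3 = 949.3 / 4825.3 = 19.67% ≈ 19.7%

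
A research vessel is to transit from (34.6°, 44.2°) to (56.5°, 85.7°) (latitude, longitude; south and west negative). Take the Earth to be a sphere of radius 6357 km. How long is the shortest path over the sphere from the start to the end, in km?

3942 km

cos σ = sin φ₁ sin φ₂ + cos φ₁ cos φ₂ cos Δλ
      = sin(34.60°)sin(56.50°) + cos(34.60°)cos(56.50°)cos(41.50°) = 0.8138
σ = 35.533° → d = Rσ = 6357·0.62017 = 3942 km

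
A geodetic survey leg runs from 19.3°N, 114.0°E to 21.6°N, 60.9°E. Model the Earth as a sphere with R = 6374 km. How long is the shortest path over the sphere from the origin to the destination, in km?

Haversine: a = sin²(Δφ/2)+cos φ₁ cos φ₂ sin²(Δλ/2) = 0.17572;  σ = 2·atan2(√a,√(1−a))
σ = 49.567° → d = Rσ = 6374·0.86511 = 5514 km

5514 km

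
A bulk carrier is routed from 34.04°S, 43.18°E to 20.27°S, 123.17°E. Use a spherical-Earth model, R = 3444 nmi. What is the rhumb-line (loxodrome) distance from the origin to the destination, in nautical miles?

4342 nmi

Rhumb course C = atan2(Δλ, Δψ) with Δψ = ln[tan(π/4+φ₂/2)/tan(π/4+φ₁/2)] = +0.2711, Δλ = +1.3961 → C = 79.01°
d = R·|Δφ| / |cos C| = 3444·0.24033 / 0.19063 = 4342 nmi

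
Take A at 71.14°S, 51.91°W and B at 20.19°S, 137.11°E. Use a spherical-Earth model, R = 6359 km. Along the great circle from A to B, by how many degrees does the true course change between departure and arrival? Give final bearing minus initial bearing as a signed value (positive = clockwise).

+168.6°

At departure: θ₁ = atan2(sin Δλ cos φ₂, cos φ₁ sin φ₂ − sin φ₁ cos φ₂ cos Δλ) = 188.46°
At arrival: θ₂ = atan2(sin Δλ cos φ₁, −cos φ₂ sin φ₁ + sin φ₂ cos φ₁ cos Δλ) = 357.09°
Δθ = θ₂ − θ₁ = +168.6°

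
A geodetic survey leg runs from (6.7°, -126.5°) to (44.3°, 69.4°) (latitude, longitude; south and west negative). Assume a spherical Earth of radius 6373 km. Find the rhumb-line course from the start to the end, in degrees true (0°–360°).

Δψ = ln[tan(π/4+φ₂/2)/tan(π/4+φ₁/2)] = +0.7470
Δλ = -2.8641 rad (taken the short way round)
course = atan2(Δλ, Δψ) = 284.62°

284.6°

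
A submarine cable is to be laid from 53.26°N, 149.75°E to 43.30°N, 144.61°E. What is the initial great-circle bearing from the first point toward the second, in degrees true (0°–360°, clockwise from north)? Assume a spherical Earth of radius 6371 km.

θ = atan2( sin Δλ·cos φ₂ ,  cos φ₁ sin φ₂ − sin φ₁ cos φ₂ cos Δλ )
  = atan2(-0.0652, -0.1706) = 200.91°

200.9°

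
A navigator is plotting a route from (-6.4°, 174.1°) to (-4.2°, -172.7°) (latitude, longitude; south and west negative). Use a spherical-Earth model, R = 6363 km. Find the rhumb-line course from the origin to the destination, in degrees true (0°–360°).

80.5°

Δψ = ln[tan(π/4+φ₂/2)/tan(π/4+φ₁/2)] = +0.0386
Δλ = +0.2304 rad (taken the short way round)
course = atan2(Δλ, Δψ) = 80.50°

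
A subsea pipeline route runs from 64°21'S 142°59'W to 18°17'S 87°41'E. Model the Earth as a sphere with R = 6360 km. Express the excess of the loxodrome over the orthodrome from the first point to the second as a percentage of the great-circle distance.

Great circle: σ = 1.5485 rad → d_gc = Rσ = 9848.5 km
Rhumb: Δφ = +0.8040, Δλ = -2.2573, Δψ = +1.1553, q = Δφ/Δψ = 0.6960 → d_rh = R√(Δφ²+q²Δλ²) = 11223.9 km
Excess = (11223.9 − 9848.5) / 9848.5 = 1375.4 / 9848.5 = 13.97% ≈ 14.0%

14.0%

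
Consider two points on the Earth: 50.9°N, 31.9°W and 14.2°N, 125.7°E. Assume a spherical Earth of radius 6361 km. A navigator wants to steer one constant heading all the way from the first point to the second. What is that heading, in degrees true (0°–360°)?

105.9°

Δψ = ln[tan(π/4+φ₂/2)/tan(π/4+φ₁/2)] = -0.7849
Δλ = +2.7506 rad (taken the short way round)
course = atan2(Δλ, Δψ) = 105.93°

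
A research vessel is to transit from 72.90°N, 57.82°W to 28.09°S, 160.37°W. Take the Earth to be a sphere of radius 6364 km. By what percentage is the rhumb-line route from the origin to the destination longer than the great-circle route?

Great circle: σ = 2.1018 rad → d_gc = Rσ = 13375.9 km
Rhumb: Δφ = -1.7626, Δλ = -1.7898, Δψ = -2.4060, q = Δφ/Δψ = 0.7326 → d_rh = R√(Δφ²+q²Δλ²) = 13980.6 km
Excess = (13980.6 − 13375.9) / 13375.9 = 604.7 / 13375.9 = 4.52% ≈ 4.5%

4.5%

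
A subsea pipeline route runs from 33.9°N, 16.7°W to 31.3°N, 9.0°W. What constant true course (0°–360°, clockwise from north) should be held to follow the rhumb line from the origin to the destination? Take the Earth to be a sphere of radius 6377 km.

111.8°

Meridional parts: M(φ₁)=+0.6296, M(φ₂)=+0.5757 → ΔM = -0.0539;  Δλ = +0.1344 rad
tan C = Δλ / ΔM = -2.4946 → C = 111.84°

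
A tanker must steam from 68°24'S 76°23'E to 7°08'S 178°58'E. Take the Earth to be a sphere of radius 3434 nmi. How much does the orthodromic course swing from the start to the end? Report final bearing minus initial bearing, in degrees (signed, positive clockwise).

At departure: θ₁ = atan2(sin Δλ cos φ₂, cos φ₁ sin φ₂ − sin φ₁ cos φ₂ cos Δλ) = 104.29°
At arrival: θ₂ = atan2(sin Δλ cos φ₁, −cos φ₂ sin φ₁ + sin φ₂ cos φ₁ cos Δλ) = 21.07°
Δθ = θ₂ − θ₁ = -83.2°

-83.2°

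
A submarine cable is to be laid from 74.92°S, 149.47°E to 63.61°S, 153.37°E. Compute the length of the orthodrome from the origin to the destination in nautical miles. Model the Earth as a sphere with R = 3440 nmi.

cos σ = sin φ₁ sin φ₂ + cos φ₁ cos φ₂ cos Δλ
      = sin(-74.92°)sin(-63.61°) + cos(-74.92°)cos(-63.61°)cos(3.90°) = 0.9803
σ = 11.388° → d = Rσ = 3440·0.19876 = 684 nmi

684 nmi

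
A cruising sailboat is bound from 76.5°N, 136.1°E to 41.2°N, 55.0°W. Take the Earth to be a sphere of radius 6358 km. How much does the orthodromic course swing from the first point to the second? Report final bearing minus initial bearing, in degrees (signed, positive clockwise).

At departure: θ₁ = atan2(sin Δλ cos φ₂, cos φ₁ sin φ₂ − sin φ₁ cos φ₂ cos Δλ) = 9.43°
At arrival: θ₂ = atan2(sin Δλ cos φ₁, −cos φ₂ sin φ₁ + sin φ₂ cos φ₁ cos Δλ) = 177.08°
Δθ = θ₂ − θ₁ = +167.6°

+167.6°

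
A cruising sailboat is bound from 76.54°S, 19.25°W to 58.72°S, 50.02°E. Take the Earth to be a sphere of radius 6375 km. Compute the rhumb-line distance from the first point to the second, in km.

Δψ = ln[tan(π/4+φ₂/2)/tan(π/4+φ₁/2)] = +0.8639;  Δφ = +0.3110 rad,  Δλ = +1.2090 rad
q = Δφ/Δψ = 0.3600
d = R·√(Δφ² + q²Δλ²) = 6375·0.53495 = 3410 km

3410 km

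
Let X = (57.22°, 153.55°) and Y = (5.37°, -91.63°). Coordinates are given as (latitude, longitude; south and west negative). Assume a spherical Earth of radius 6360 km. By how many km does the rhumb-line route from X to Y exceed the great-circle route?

Great circle: cos σ = sin φ₁ sin φ₂ + cos φ₁ cos φ₂ cos Δλ,  σ = 1.7189 rad → d_gc = 10932.4 km
Rhumb line: Δψ = -1.1299, q = Δφ/Δψ = 0.8009, d_rh = R√(Δφ²+q²Δλ²) = 11718.8 km
Excess = 11718.8 − 10932.4 = 786.4 ≈ 786 km

786 km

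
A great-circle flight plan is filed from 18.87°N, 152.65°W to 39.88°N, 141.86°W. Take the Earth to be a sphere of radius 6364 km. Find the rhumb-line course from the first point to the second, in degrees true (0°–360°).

23.9°

Meridional parts: M(φ₁)=+0.3355, M(φ₂)=+0.7602 → ΔM = +0.4247;  Δλ = +0.1883 rad
tan C = Δλ / ΔM = +0.4434 → C = 23.91°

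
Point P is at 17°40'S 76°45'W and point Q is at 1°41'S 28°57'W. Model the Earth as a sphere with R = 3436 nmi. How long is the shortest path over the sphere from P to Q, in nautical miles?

Haversine: a = sin²(Δφ/2)+cos φ₁ cos φ₂ sin²(Δλ/2) = 0.17566;  σ = 2·atan2(√a,√(1−a))
σ = 49.558° → d = Rσ = 3436·0.86495 = 2972 nmi

2972 nmi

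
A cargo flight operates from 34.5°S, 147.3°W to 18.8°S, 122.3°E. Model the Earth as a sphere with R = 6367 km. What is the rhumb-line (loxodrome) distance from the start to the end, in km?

Rhumb course C = atan2(Δλ, Δψ) with Δψ = ln[tan(π/4+φ₂/2)/tan(π/4+φ₁/2)] = +0.3080, Δλ = -1.5778 → C = 281.05°
d = R·|Δφ| / |cos C| = 6367·0.27402 / 0.19162 = 9105 km

9105 km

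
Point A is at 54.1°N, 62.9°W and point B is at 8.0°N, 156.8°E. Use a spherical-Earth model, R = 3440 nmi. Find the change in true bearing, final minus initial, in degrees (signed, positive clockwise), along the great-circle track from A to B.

-114.4°

Initial bearing θ₁ = atan2(sin Δλ cos φ₂, cos φ₁ sin φ₂ − sin φ₁ cos φ₂ cos Δλ) = 317.85°
Final bearing θ₂ = (initial bearing from the destination back to the start) + 180° = 203.41°
Δθ = θ₂ − θ₁ = -114.4°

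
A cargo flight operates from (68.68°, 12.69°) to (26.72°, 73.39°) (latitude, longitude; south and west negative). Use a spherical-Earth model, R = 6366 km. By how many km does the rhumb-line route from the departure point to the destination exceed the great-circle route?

173 km

Great circle: cos σ = sin φ₁ sin φ₂ + cos φ₁ cos φ₂ cos Δλ,  σ = 0.9548 rad → d_gc = 6078.13 km
Rhumb line: Δψ = -1.1859, q = Δφ/Δψ = 0.6176, d_rh = R√(Δφ²+q²Δλ²) = 6251.56 km
Excess = 6251.56 − 6078.13 = 173.43 ≈ 173 km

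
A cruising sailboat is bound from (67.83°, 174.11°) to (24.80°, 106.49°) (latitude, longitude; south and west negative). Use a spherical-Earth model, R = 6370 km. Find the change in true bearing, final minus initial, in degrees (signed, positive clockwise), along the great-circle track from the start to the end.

Initial bearing θ₁ = atan2(sin Δλ cos φ₂, cos φ₁ sin φ₂ − sin φ₁ cos φ₂ cos Δλ) = 259.09°
Final bearing θ₂ = (initial bearing from the destination back to the start) + 180° = 204.09°
Δθ = θ₂ − θ₁ = -55.0°

-55.0°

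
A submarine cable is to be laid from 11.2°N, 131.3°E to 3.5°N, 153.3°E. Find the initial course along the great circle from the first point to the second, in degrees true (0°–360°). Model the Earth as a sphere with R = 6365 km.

107.8°

N = sin Δλ·cos φ₂ = +0.3739;  D = cos φ₁ sin φ₂ − sin φ₁ cos φ₂ cos Δλ = -0.1199
initial course = atan2(N, D) = 107.78°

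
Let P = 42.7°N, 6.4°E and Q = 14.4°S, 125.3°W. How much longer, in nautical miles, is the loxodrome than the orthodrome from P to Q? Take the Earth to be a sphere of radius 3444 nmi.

Great circle: cos σ = sin φ₁ sin φ₂ + cos φ₁ cos φ₂ cos Δλ,  σ = 2.2681 rad → d_gc = 7811.5 nmi
Rhumb line: Δψ = -1.0797, q = Δφ/Δψ = 0.9230, d_rh = R√(Δφ²+q²Δλ²) = 8072.8 nmi
Excess = 8072.8 − 7811.5 = 261.3 ≈ 261 nmi

261 nmi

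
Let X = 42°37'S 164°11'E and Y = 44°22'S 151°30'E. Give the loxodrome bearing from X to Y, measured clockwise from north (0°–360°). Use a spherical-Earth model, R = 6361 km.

Meridional parts: M(φ₁)=-0.8237, M(φ₂)=-0.8658 → ΔM = -0.0421;  Δλ = -0.2214 rad
tan C = Δλ / ΔM = +5.2574 → C = 259.23°

259.2°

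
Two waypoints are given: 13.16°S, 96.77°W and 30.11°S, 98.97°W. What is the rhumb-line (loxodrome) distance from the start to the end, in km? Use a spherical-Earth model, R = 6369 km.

1898 km

Δψ = ln[tan(π/4+φ₂/2)/tan(π/4+φ₁/2)] = -0.3198;  Δφ = -0.2958 rad,  Δλ = -0.0384 rad
q = Δφ/Δψ = 0.9251
d = R·√(Δφ² + q²Δλ²) = 6369·0.29796 = 1898 km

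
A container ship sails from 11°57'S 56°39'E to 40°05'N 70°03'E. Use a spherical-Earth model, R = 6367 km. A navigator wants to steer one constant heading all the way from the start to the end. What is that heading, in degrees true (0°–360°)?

Meridional parts: M(φ₁)=-0.2101, M(φ₂)=+0.7648 → ΔM = +0.9749;  Δλ = +0.2339 rad
tan C = Δλ / ΔM = +0.2399 → C = 13.49°

13.5°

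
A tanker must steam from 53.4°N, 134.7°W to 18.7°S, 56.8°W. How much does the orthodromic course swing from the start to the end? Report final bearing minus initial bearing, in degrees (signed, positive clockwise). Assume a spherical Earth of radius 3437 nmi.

At departure: θ₁ = atan2(sin Δλ cos φ₂, cos φ₁ sin φ₂ − sin φ₁ cos φ₂ cos Δλ) = 110.73°
At arrival: θ₂ = atan2(sin Δλ cos φ₁, −cos φ₂ sin φ₁ + sin φ₂ cos φ₁ cos Δλ) = 143.94°
Δθ = θ₂ − θ₁ = +33.2°

+33.2°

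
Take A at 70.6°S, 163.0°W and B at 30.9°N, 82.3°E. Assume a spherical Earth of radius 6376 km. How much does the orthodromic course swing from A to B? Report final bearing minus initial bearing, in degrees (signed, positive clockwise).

+79.9°

At departure: θ₁ = atan2(sin Δλ cos φ₂, cos φ₁ sin φ₂ − sin φ₁ cos φ₂ cos Δλ) = 257.87°
At arrival: θ₂ = atan2(sin Δλ cos φ₁, −cos φ₂ sin φ₁ + sin φ₂ cos φ₁ cos Δλ) = 337.76°
Δθ = θ₂ − θ₁ = +79.9°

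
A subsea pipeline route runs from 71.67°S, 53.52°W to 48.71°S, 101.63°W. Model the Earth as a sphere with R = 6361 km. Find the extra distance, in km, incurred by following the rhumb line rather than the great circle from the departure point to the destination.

80 km

Great circle: cos σ = sin φ₁ sin φ₂ + cos φ₁ cos φ₂ cos Δλ,  σ = 0.5513 rad → d_gc = 3507.1 km
Rhumb line: Δψ = +0.8481, q = Δφ/Δψ = 0.4725, d_rh = R√(Δφ²+q²Δλ²) = 3586.9 km
Excess = 3586.9 − 3507.1 = 79.8 ≈ 80 km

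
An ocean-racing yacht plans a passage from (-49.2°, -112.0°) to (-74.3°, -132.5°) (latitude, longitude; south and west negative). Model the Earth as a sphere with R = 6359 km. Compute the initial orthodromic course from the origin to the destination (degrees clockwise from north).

192.2°

θ = atan2( sin Δλ·cos φ₂ ,  cos φ₁ sin φ₂ − sin φ₁ cos φ₂ cos Δλ )
  = atan2(-0.0948, -0.4372) = 192.23°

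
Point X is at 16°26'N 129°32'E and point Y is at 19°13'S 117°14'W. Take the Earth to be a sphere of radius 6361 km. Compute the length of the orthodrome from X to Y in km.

12964 km

cos σ = sin φ₁ sin φ₂ + cos φ₁ cos φ₂ cos Δλ
      = sin(16.43°)sin(-19.22°) + cos(16.43°)cos(-19.22°)cos(113.23°) = -0.4504
σ = 116.769° → d = Rσ = 6361·2.03800 = 12964 km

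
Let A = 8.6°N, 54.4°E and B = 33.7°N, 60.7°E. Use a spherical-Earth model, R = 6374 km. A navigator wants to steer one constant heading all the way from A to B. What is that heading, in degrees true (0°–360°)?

13.0°

Meridional parts: M(φ₁)=+0.1507, M(φ₂)=+0.6254 → ΔM = +0.4747;  Δλ = +0.1100 rad
tan C = Δλ / ΔM = +0.2316 → C = 13.04°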